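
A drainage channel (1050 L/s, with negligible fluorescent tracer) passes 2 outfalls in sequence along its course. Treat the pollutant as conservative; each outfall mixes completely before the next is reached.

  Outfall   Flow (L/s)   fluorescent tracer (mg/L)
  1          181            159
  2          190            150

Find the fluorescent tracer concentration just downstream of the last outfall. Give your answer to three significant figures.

Outfall 1: combined Q = 1231 L/s; C = (1050·0 + 181.0·159.0)/1231 = 23.38 mg/L.
Outfall 2: combined Q = 1421 L/s; C = (1231·23.38 + 190.0·150.0)/1421 = 40.31 mg/L.

40.3 mg/L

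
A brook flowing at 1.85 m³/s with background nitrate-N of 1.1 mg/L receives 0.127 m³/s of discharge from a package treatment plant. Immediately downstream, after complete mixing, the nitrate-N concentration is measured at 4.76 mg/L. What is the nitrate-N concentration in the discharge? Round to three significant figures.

Mass balance: 1.850·1.100 + 0.1270·Cₑ = 1.977·4.760
→ Cₑ = (1.977·4.760 − 1.850·1.100) / 0.1270 = 58.07 mg/L.

58.1 mg/L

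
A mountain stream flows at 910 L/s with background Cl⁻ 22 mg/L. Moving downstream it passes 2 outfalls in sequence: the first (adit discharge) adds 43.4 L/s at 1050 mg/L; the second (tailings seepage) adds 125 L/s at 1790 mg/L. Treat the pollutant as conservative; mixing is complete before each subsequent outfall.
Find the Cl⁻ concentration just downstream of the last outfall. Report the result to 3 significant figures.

268 mg/L

Outfall 1: combined Q = 953.4 L/s; C = (910.0·22.00 + 43.40·1050)/953.4 = 68.80 mg/L.
Outfall 2: combined Q = 1078 L/s; C = (953.4·68.80 + 125.0·1790)/1078 = 268.3 mg/L.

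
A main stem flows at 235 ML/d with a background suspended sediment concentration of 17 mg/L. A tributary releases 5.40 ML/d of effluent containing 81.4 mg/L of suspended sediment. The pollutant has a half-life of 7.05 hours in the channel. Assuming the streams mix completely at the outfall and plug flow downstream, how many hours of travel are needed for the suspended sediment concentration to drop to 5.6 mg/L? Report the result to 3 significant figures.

Mixed concentration C = ΣQC/ΣQ = (235.0·17.00 + 5.400·81.40) / 240.4 = 4435/240.4 = 18.45 mg/L.
Half-life 7.05 h → k = ln 2 / 7.05 = 0.09832 h⁻¹ = 2.360 d⁻¹.
18.45·exp(−k·t) = 5.6 → t = ln(18.45/5.6)/k = 43650 s = 12.12 h.

12.1 h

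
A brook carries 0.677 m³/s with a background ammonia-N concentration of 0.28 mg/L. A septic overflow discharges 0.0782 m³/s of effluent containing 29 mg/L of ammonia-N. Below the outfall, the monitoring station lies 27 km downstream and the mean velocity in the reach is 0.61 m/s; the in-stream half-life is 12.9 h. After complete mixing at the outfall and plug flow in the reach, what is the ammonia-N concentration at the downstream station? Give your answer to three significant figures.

1.68 mg/L

After mixing, C = (0.6770·0.2800 + 0.07820·29.00) / 0.7552 = 2.457/0.7552 = 3.254 mg/L.
Travel time t = 27·1000 / 0.61 = 44260 s = 12.30 h.
Half-life 12.9 h → k = ln 2 / 12.9 = 0.05373 h⁻¹ = 1.290 d⁻¹.
First-order decay: C = 3.254·exp(−k·t) = 3.254·0.5165 = 1.681 mg/L.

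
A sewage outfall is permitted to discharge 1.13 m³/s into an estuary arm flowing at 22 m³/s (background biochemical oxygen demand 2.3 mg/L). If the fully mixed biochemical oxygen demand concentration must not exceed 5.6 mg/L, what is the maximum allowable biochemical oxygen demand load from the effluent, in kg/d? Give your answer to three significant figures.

Mass balance at the limit: 22.00·2.300 + 1.130·Cₑ = 23.13·5.6 → Cₑ = 69.85 mg/L.
Load = 1.130 m³/s × 69.85 g/m³ × 86 400 s/d = 6819 kg/d.

6820 kg/d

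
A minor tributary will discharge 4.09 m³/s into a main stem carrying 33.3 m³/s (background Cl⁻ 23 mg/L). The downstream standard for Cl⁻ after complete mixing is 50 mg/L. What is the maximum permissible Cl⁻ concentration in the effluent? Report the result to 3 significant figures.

At the limit, (Qr·Cr + Qe·Cₑ)/(Qr + Qe) = 50:
Cₑ = (37.39·50 − 33.30·23.00) / 4.090 = 269.8 mg/L.

270 mg/L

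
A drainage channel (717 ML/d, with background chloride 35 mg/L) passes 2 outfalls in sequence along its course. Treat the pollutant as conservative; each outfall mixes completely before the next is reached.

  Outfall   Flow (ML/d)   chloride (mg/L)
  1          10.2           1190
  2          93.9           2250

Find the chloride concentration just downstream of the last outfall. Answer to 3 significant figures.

303 mg/L

Below outfall 1: Q → 727.2 ML/d, C = (717.0·35.00 + 10.20·1190)/727.2 = 51.20 mg/L.
Below outfall 2: Q → 821.1 ML/d, C = (727.2·51.20 + 93.90·2250)/821.1 = 302.7 mg/L.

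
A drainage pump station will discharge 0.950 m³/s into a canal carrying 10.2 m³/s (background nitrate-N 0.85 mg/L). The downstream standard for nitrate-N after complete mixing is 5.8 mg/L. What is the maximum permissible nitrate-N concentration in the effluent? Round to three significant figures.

58.9 mg/L

At the limit, (Qr·Cr + Qe·Cₑ)/(Qr + Qe) = 5.8:
Cₑ = (11.15·5.8 − 10.20·0.8500) / 0.9500 = 58.95 mg/L.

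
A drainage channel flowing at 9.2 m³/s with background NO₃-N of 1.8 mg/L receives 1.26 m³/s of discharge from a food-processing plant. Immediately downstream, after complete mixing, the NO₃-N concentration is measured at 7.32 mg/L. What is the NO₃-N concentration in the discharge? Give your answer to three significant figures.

47.6 mg/L

Mass balance: 9.200·1.800 + 1.260·Cₑ = 10.46·7.320
→ Cₑ = (10.46·7.320 − 9.200·1.800) / 1.260 = 47.62 mg/L.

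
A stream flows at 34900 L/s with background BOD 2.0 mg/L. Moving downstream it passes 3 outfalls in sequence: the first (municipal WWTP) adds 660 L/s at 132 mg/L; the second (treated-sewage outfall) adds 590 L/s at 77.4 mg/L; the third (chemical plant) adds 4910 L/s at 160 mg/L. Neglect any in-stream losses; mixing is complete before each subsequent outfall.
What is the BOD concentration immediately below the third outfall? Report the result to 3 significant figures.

Below outfall 1: Q → 35560 L/s, C = (34900·2.000 + 660.0·132.0)/35560 = 4.413 mg/L.
Below outfall 2: Q → 36150 L/s, C = (35560·4.413 + 590.0·77.40)/36150 = 5.604 mg/L.
Below outfall 3: Q → 41060 L/s, C = (36150·5.604 + 4910·160.0)/41060 = 24.07 mg/L.

24.1 mg/L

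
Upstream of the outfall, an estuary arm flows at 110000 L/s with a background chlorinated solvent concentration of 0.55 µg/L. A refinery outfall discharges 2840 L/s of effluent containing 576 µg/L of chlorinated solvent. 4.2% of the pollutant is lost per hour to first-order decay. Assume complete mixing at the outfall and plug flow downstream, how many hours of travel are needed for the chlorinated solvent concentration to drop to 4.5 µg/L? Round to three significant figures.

Conservation of mass: C = (110000·0.5500 + 2840·576.0) / 112800 = 1696000/112800 = 15.03 µg/L.
4.2%/h lost → k = −ln(1 − 0.042) = 0.04291 h⁻¹.
15.03·exp(−k·t) = 4.5 → t = ln(15.03/4.5)/k = 101200 s = 28.11 h.

28.1 h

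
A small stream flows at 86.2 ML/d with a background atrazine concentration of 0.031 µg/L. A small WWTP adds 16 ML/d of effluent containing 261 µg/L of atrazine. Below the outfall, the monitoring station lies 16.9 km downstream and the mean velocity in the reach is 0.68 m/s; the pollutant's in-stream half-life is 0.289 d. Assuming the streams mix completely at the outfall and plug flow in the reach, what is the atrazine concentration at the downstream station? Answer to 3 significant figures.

20.5 µg/L

Mixed concentration C = ΣQC/ΣQ = (86.20·0.03100 + 16.00·261.0) / 102.2 = 4179/102.2 = 40.89 µg/L.
Travel time t = 16.9·1000 / 0.68 = 24850 s = 6.904 h.
Half-life 0.289 d → k = ln 2 / 0.289 = 2.398 d⁻¹.
Applying C = C₀e^(−kt): 40.89 × 0.5016 = 20.51 µg/L.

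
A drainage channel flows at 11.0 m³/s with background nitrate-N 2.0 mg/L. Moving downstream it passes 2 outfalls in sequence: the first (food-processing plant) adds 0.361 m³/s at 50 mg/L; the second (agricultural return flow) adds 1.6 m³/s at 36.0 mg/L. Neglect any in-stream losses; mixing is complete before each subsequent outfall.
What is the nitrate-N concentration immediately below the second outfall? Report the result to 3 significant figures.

Below outfall 1: Q → 11.36 m³/s, C = (11.00·2.000 + 0.3610·50.00)/11.36 = 3.525 mg/L.
Below outfall 2: Q → 12.96 m³/s, C = (11.36·3.525 + 1.600·36.00)/12.96 = 7.534 mg/L.

7.53 mg/L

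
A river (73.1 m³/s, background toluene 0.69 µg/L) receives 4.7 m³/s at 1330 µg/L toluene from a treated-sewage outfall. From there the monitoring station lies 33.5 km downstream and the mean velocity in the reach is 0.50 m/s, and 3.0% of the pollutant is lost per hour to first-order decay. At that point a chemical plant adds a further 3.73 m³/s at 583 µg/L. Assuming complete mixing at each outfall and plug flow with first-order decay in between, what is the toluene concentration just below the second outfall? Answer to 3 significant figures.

Flow-weighted average: C = (73.10·0.6900 + 4.700·1330) / 77.80 = 6301/77.80 = 81.00 µg/L; combined flow 77.80 m³/s.
Travel time t = 33.5·1000 / 0.50 = 67000 s = 18.61 h.
3.0%/h lost → k = −ln(1 − 0.03) = 0.03046 h⁻¹.
First-order decay: C = 81.00·exp(−k·t) = 81.00·0.5673 = 45.95 µg/L.
Second outfall: C = (77.80·45.95 + 3.730·583.0)/81.53 = 70.52 µg/L.

70.5 µg/L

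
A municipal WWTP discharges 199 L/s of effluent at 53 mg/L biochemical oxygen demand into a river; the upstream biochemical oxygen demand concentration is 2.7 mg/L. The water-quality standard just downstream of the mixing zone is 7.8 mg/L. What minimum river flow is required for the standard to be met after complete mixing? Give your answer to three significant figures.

1760 L/s

Set C_mix = 7.8: (Q·2.700 + 199.0·53.00) / (Q + 199.0) = 7.8
→ Q = 199.0·(53.00 − 7.8)/(7.8 − 2.700) = 1764 L/s.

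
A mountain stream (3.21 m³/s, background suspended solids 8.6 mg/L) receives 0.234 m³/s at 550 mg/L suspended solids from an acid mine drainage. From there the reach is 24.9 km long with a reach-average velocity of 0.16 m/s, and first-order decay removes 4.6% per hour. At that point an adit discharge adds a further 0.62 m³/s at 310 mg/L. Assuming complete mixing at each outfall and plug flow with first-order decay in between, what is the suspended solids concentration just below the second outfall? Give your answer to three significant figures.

Mass balance: C = (3.210·8.600 + 0.2340·550.0) / 3.444 = 156.3/3.444 = 45.39 mg/L; combined flow 3.444 m³/s.
Travel time t = 24.9·1000 / 0.16 = 155600 s = 43.23 h.
4.6%/h lost → k = −ln(1 − 0.046) = 0.04709 h⁻¹.
First-order decay: C = 45.39·exp(−k·t) = 45.39·0.1306 = 5.927 mg/L.
Second outfall: C = (3.444·5.927 + 0.6200·310.0)/4.064 = 52.32 mg/L.

52.3 mg/L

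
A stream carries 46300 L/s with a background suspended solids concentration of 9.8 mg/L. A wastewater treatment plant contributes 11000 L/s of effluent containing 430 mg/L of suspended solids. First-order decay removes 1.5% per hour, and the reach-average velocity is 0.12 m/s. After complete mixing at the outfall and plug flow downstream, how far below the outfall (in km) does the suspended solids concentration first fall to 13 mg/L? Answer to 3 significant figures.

Flow-weighted average: C = (46300·9.800 + 11000·430.0) / 57300 = 5184000/57300 = 90.47 mg/L.
1.5%/h lost → k = −ln(1 − 0.015) = 0.01511 h⁻¹.
Set 90.47·exp(−k·t) = 13 → t = ln(90.47/13)/k = 462100 s = 128.4 h.
Distance = v·t = 0.12·462100 = 55450 m = 55.45 km.

55.5 km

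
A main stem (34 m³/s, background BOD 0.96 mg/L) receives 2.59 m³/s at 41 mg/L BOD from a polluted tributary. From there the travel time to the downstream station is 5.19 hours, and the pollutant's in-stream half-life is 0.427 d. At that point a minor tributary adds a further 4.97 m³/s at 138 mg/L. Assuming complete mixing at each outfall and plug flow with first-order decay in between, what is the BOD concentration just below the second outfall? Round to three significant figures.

Conservation of mass: C = (34.00·0.9600 + 2.590·41.00) / 36.59 = 138.8/36.59 = 3.794 mg/L; combined flow 36.59 m³/s.
Half-life 0.427 d → k = ln 2 / 0.427 = 1.623 d⁻¹.
Decay over the reach: 3.794·exp(−kt) = 3.794·0.7040 = 2.671 mg/L.
Second outfall: C = (36.59·2.671 + 4.970·138.0)/41.56 = 18.85 mg/L.

18.9 mg/L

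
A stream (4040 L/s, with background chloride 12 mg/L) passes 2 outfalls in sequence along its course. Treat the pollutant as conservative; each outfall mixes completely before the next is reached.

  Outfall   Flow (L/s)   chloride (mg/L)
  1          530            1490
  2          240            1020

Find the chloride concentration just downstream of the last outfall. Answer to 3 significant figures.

225 mg/L

Outfall 1: combined Q = 4570 L/s; C = (4040·12.00 + 530.0·1490)/4570 = 183.4 mg/L.
Outfall 2: combined Q = 4810 L/s; C = (4570·183.4 + 240.0·1020)/4810 = 225.2 mg/L.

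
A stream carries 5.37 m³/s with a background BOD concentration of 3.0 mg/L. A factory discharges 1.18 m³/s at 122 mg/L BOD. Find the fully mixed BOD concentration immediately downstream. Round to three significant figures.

24.4 mg/L

Conservation of mass: C = (5.370·3.000 + 1.180·122.0) / 6.550 = 160.1/6.550 = 24.44 mg/L.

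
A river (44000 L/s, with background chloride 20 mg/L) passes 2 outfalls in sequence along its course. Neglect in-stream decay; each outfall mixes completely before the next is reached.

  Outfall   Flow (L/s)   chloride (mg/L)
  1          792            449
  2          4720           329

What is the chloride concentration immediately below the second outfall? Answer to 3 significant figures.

Outfall 1: combined Q = 44790 L/s; C = (44000·20.00 + 792.0·449.0)/44790 = 27.59 mg/L.
Outfall 2: combined Q = 49510 L/s; C = (44790·27.59 + 4720·329.0)/49510 = 56.32 mg/L.

56.3 mg/L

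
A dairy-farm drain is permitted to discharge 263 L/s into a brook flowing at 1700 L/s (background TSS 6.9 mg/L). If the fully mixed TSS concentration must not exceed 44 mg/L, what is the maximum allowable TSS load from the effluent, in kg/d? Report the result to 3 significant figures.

Mass balance at the limit: 1700·6.900 + 263.0·Cₑ = 1963·44 → Cₑ = 283.8 mg/L.
263.0 L/s = 0.2630 m³/s. Load = 0.2630 m³/s × 283.8 g/m³ × 86 400 s/d = 6449 kg/d.

6450 kg/d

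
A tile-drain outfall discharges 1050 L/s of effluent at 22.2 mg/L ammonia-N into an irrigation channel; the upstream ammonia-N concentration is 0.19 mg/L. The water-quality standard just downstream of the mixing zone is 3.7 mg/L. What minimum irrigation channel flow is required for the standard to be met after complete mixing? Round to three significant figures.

5530 L/s

Set C_mix = 3.7: (Q·0.1900 + 1050·22.20) / (Q + 1050) = 3.7
→ Q = 1050·(22.20 − 3.7)/(3.7 − 0.1900) = 5534 L/s.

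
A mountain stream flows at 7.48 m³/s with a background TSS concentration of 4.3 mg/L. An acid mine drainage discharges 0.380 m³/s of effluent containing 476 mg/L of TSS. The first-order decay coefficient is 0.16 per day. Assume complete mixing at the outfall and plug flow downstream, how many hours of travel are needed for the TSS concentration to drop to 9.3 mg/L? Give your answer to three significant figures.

160 h

After mixing, C = (7.480·4.300 + 0.3800·476.0) / 7.860 = 213.0/7.860 = 27.10 mg/L.
27.10·exp(−k·t) = 9.3 → t = ln(27.10/9.3)/k = 577600 s = 160.5 h.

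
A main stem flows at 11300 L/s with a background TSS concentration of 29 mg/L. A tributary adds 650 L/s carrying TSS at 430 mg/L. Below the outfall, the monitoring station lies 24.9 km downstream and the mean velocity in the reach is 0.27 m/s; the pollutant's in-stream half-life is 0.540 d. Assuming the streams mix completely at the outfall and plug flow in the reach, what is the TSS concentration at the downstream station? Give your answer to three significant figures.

Conservation of mass: C = (11300·29.00 + 650.0·430.0) / 11950 = 607200/11950 = 50.81 mg/L.
Travel time t = 24.9·1000 / 0.27 = 92220 s = 25.62 h.
Half-life 0.540 d → k = ln 2 / 0.540 = 1.284 d⁻¹.
Decay over the reach: 50.81·exp(−kt) = 50.81·0.2541 = 12.91 mg/L.

12.9 mg/L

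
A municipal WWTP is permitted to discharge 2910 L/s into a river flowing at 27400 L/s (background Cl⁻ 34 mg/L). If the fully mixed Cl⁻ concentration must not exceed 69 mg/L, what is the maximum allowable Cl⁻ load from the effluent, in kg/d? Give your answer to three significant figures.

100000 kg/d

Mass balance at the limit: 27400·34.00 + 2910·Cₑ = 30310·69 → Cₑ = 398.6 mg/L.
2910 L/s = 2.910 m³/s. Load = 2.910 m³/s × 398.6 g/m³ × 86 400 s/d = 100200 kg/d.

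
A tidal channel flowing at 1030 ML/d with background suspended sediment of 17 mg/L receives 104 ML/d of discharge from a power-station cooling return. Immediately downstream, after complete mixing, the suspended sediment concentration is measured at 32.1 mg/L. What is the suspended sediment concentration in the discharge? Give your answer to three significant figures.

Mass balance: 1030·17.00 + 104.0·Cₑ = 1134·32.10
→ Cₑ = (1134·32.10 − 1030·17.00) / 104.0 = 181.6 mg/L.

182 mg/L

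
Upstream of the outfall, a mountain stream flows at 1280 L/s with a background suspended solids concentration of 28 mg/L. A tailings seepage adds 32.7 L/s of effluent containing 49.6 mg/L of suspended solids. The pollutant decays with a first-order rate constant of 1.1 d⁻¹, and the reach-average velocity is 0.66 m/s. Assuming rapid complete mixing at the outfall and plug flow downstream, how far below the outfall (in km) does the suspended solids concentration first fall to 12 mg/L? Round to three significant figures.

Mixed concentration C = ΣQC/ΣQ = (1280·28.00 + 32.70·49.60) / 1313 = 37460/1313 = 28.54 mg/L.
Set 28.54·exp(−k·t) = 12 → t = ln(28.54/12)/k = 68050 s = 18.90 h.
Distance = v·t = 0.66·68050 = 44910 m = 44.91 km.

44.9 km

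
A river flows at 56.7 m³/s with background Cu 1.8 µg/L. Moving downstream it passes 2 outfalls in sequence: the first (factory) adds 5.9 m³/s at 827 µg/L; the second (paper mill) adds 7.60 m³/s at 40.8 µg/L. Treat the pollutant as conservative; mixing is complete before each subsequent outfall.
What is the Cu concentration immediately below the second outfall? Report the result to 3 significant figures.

75.4 µg/L

Below outfall 1: Q → 62.60 m³/s, C = (56.70·1.800 + 5.900·827.0)/62.60 = 79.57 µg/L.
Below outfall 2: Q → 70.20 m³/s, C = (62.60·79.57 + 7.600·40.80)/70.20 = 75.38 µg/L.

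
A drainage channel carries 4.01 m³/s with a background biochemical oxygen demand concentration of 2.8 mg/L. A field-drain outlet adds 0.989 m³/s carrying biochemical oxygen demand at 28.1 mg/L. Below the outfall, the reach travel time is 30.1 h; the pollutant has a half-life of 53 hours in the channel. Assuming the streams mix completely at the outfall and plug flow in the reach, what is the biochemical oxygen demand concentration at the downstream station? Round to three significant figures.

Mass balance: C = (4.010·2.800 + 0.9890·28.10) / 4.999 = 39.02/4.999 = 7.805 mg/L.
Half-life 53 h → k = ln 2 / 53 = 0.01308 h⁻¹ = 0.3139 d⁻¹.
After decay, C = 7.805 × e^(−kt) = 7.805 × 0.6746 = 5.265 mg/L.

5.27 mg/L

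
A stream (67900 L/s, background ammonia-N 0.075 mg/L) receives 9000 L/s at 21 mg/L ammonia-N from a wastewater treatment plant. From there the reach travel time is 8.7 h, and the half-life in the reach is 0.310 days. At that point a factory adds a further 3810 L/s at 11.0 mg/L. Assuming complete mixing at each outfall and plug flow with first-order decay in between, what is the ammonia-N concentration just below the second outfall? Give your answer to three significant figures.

After mixing, C = (67900·0.07500 + 9000·21.00) / 76900 = 194100/76900 = 2.524 mg/L; combined flow 76900 L/s.
Half-life 0.310 d → k = ln 2 / 0.310 = 2.236 d⁻¹.
Decay over the reach: 2.524·exp(−kt) = 2.524·0.4446 = 1.122 mg/L.
At the second outfall, C = (76900·1.122 + 3810·11.00) / (76900 + 3810) = 1.588 mg/L.

1.59 mg/L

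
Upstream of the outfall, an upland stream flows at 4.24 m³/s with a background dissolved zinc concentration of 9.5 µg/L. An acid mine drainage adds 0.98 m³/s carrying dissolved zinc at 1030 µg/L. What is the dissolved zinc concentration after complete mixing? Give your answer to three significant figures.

Conservation of mass: C = (4.240·9.500 + 0.9800·1030) / 5.220 = 1050/5.220 = 201.1 µg/L.

201 µg/L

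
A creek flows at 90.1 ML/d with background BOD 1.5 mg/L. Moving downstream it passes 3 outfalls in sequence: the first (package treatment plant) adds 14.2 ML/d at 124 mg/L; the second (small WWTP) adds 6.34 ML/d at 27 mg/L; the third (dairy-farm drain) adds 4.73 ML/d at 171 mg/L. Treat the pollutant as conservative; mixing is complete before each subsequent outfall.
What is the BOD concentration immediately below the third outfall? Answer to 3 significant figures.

After outfall 1: Q = 90.10 + 14.20 = 104.3 ML/d; C = (90.10·1.500 + 14.20·124.0)/104.3 = 18.18 mg/L.
After outfall 2: Q = 104.3 + 6.340 = 110.6 ML/d; C = (104.3·18.18 + 6.340·27.00)/110.6 = 18.68 mg/L.
After outfall 3: Q = 110.6 + 4.730 = 115.4 ML/d; C = (110.6·18.68 + 4.730·171.0)/115.4 = 24.93 mg/L.

24.9 mg/L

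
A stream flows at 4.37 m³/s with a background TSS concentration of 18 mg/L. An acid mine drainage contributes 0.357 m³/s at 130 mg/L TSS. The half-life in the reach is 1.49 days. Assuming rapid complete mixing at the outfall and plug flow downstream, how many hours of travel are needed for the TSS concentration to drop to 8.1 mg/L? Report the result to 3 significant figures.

61.1 h

Conservation of mass: C = (4.370·18.00 + 0.3570·130.0) / 4.727 = 125.1/4.727 = 26.46 mg/L.
Half-life 1.49 d → k = ln 2 / 1.49 = 0.4652 d⁻¹.
26.46·exp(−k·t) = 8.1 → t = ln(26.46/8.1)/k = 219800 s = 61.07 h.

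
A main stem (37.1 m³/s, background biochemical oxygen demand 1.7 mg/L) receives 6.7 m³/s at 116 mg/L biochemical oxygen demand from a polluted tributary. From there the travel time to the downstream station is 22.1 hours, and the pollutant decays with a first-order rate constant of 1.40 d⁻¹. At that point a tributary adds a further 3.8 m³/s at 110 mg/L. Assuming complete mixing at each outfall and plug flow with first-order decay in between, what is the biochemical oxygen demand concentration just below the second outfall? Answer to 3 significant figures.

Mass balance: C = (37.10·1.700 + 6.700·116.0) / 43.80 = 840.3/43.80 = 19.18 mg/L; combined flow 43.80 m³/s.
Applying C = C₀e^(−kt): 19.18 × 0.2755 = 5.285 mg/L.
At the second outfall, C = (43.80·5.285 + 3.800·110.0) / (43.80 + 3.800) = 13.64 mg/L.

13.6 mg/L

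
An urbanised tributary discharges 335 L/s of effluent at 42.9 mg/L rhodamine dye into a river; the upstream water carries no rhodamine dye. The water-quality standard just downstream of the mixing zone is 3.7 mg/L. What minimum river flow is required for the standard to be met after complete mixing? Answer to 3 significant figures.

Set C_mix = 3.7: (Q·0 + 335.0·42.90) / (Q + 335.0) = 3.7
→ Q = 335.0·(42.90 − 3.7)/(3.7 − 0) = 3549 L/s.

3550 L/s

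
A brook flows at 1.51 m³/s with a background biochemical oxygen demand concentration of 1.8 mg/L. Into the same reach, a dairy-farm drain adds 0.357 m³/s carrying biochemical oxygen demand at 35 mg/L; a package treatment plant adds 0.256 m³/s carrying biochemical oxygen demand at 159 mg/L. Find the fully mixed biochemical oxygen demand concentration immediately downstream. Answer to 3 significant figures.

26.3 mg/L

Flow-weighted average: C = (1.510·1.800 + 0.3570·35.00 + 0.2560·159.0) / 2.123 = 55.92/2.123 = 26.34 mg/L.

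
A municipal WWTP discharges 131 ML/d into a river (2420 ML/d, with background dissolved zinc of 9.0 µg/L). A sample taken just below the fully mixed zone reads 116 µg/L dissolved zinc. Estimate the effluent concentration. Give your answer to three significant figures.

2090 µg/L

Mass balance: 2420·9.000 + 131.0·Cₑ = 2551·116.0
→ Cₑ = (2551·116.0 − 2420·9.000) / 131.0 = 2093 µg/L.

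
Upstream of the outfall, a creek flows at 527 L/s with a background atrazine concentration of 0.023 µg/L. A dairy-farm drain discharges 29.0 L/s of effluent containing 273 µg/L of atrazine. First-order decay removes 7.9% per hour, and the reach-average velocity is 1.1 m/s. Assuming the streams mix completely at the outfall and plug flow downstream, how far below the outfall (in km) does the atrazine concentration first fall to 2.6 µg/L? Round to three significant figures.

81.9 km

Conservation of mass: C = (527.0·0.02300 + 29.00·273.0) / 556.0 = 7929/556.0 = 14.26 µg/L.
7.9%/h lost → k = −ln(1 − 0.079) = 0.08230 h⁻¹.
Set 14.26·exp(−k·t) = 2.6 → t = ln(14.26/2.6)/k = 74450 s = 20.68 h.
Distance = v·t = 1.1·74450 = 81900 m = 81.90 km.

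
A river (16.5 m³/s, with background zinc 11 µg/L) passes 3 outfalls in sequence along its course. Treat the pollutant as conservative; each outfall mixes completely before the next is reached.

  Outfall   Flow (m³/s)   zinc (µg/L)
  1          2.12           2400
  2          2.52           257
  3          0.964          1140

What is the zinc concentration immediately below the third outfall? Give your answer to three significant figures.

317 µg/L

Below outfall 1: Q → 18.62 m³/s, C = (16.50·11.00 + 2.120·2400)/18.62 = 283.0 µg/L.
Below outfall 2: Q → 21.14 m³/s, C = (18.62·283.0 + 2.520·257.0)/21.14 = 279.9 µg/L.
Below outfall 3: Q → 22.10 m³/s, C = (21.14·279.9 + 0.9640·1140)/22.10 = 317.4 µg/L.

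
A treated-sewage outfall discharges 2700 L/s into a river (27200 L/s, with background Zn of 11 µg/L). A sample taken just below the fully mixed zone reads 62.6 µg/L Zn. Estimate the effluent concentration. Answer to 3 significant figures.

Mass balance: 27200·11.00 + 2700·Cₑ = 29900·62.60
→ Cₑ = (29900·62.60 − 27200·11.00) / 2700 = 582.4 µg/L.

582 µg/L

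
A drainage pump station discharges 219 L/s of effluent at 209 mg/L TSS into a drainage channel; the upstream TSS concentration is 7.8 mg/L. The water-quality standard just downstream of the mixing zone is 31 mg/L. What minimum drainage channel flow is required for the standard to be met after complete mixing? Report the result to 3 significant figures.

1680 L/s

Set C_mix = 31: (Q·7.800 + 219.0·209.0) / (Q + 219.0) = 31
→ Q = 219.0·(209.0 − 31)/(31 − 7.800) = 1680 L/s.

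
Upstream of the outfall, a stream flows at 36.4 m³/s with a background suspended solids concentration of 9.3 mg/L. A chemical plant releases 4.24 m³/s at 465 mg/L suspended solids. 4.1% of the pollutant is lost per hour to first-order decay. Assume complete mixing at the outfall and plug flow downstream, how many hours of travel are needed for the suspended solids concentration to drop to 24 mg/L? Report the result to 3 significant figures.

20.6 h

After mixing, C = (36.40·9.300 + 4.240·465.0) / 40.64 = 2310/40.64 = 56.84 mg/L.
4.1%/h lost → k = −ln(1 − 0.041) = 0.04186 h⁻¹.
56.84·exp(−k·t) = 24 → t = ln(56.84/24)/k = 74150 s = 20.60 h.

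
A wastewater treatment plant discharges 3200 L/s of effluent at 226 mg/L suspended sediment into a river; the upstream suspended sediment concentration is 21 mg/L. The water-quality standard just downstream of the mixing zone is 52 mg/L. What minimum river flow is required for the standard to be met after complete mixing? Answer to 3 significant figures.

Set C_mix = 52: (Q·21.00 + 3200·226.0) / (Q + 3200) = 52
→ Q = 3200·(226.0 − 52)/(52 − 21.00) = 17960 L/s.

18000 L/s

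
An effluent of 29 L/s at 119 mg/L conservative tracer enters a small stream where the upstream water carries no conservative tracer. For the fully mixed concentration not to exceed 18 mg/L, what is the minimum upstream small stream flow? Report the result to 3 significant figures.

Set C_mix = 18: (Q·0 + 29.00·119.0) / (Q + 29.00) = 18
→ Q = 29.00·(119.0 − 18)/(18 − 0) = 162.7 L/s.

163 L/s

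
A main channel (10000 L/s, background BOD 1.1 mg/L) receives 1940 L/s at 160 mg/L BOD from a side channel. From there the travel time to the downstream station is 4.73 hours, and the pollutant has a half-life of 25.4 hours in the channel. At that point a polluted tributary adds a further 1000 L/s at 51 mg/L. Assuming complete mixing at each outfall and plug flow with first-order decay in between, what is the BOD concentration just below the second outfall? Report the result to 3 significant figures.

Flow-weighted average: C = (10000·1.100 + 1940·160.0) / 11940 = 321400/11940 = 26.92 mg/L; combined flow 11940 L/s.
Half-life 25.4 h → k = ln 2 / 25.4 = 0.02729 h⁻¹ = 0.6549 d⁻¹.
Decay over the reach: 26.92·exp(−kt) = 26.92·0.8789 = 23.66 mg/L.
Second outfall: C = (11940·23.66 + 1000·51.00)/12940 = 25.77 mg/L.

25.8 mg/L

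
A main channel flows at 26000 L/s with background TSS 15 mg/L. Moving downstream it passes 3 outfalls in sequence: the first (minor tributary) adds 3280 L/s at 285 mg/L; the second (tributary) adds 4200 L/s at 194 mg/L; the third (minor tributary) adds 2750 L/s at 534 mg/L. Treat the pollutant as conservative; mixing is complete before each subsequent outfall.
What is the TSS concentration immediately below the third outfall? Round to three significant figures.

Below outfall 1: Q → 29280 L/s, C = (26000·15.00 + 3280·285.0)/29280 = 45.25 mg/L.
Below outfall 2: Q → 33480 L/s, C = (29280·45.25 + 4200·194.0)/33480 = 63.91 mg/L.
Below outfall 3: Q → 36230 L/s, C = (33480·63.91 + 2750·534.0)/36230 = 99.59 mg/L.

99.6 mg/L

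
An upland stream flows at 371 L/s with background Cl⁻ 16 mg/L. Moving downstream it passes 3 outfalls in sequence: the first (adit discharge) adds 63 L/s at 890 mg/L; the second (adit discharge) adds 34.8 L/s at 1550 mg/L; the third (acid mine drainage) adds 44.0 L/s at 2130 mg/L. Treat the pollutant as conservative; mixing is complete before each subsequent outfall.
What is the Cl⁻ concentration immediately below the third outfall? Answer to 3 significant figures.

After outfall 1: Q = 371.0 + 63.00 = 434.0 L/s; C = (371.0·16.00 + 63.00·890.0)/434.0 = 142.9 mg/L.
After outfall 2: Q = 434.0 + 34.80 = 468.8 L/s; C = (434.0·142.9 + 34.80·1550)/468.8 = 247.3 mg/L.
After outfall 3: Q = 468.8 + 44.00 = 512.8 L/s; C = (468.8·247.3 + 44.00·2130)/512.8 = 408.9 mg/L.

409 mg/L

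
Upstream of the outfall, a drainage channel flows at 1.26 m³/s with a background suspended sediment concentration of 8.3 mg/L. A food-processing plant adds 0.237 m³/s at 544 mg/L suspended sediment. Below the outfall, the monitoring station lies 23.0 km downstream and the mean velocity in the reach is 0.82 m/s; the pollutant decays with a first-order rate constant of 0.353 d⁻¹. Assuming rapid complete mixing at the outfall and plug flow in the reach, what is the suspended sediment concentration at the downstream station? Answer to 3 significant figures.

Conservation of mass: C = (1.260·8.300 + 0.2370·544.0) / 1.497 = 139.4/1.497 = 93.11 mg/L.
Travel time t = 23.0·1000 / 0.82 = 28050 s = 7.791 h.
After decay, C = 93.11 × e^(−kt) = 93.11 × 0.8917 = 83.03 mg/L.

83.0 mg/L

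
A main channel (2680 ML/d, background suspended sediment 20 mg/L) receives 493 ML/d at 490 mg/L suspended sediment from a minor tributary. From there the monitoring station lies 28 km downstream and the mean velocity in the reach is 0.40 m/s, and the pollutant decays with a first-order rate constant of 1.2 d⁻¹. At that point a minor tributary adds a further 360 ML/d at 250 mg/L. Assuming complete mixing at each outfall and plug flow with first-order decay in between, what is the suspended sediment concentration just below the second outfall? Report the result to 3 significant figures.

Conservation of mass: C = (2680·20.00 + 493.0·490.0) / 3173 = 295200/3173 = 93.03 mg/L; combined flow 3173 ML/d.
Travel time t = 28·1000 / 0.40 = 70000 s = 19.44 h.
Applying C = C₀e^(−kt): 93.03 × 0.3782 = 35.19 mg/L.
At the second outfall, C = (3173·35.19 + 360.0·250.0) / (3173 + 360.0) = 57.07 mg/L.

57.1 mg/L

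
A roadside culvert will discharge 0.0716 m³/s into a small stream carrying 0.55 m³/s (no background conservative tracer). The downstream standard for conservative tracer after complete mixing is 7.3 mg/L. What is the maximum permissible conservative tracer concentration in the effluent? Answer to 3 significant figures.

At the limit, (Qr·Cr + Qe·Cₑ)/(Qr + Qe) = 7.3:
Cₑ = (0.6216·7.3 − 0.5500·0) / 0.07160 = 63.38 mg/L.

63.4 mg/L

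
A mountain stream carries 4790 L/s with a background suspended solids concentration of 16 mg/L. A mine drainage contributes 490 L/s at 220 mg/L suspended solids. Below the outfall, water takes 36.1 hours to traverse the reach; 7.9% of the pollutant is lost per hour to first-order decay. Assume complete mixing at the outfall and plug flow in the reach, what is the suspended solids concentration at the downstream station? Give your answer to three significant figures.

Flow-weighted average: C = (4790·16.00 + 490.0·220.0) / 5280 = 184400/5280 = 34.93 mg/L.
7.9%/h lost → k = −ln(1 − 0.079) = 0.08230 h⁻¹.
Applying C = C₀e^(−kt): 34.93 × 0.05126 = 1.791 mg/L.

1.79 mg/L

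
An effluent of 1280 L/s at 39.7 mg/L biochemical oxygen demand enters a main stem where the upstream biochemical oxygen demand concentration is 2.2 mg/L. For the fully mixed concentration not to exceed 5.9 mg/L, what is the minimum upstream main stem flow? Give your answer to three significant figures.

11700 L/s

Set C_mix = 5.9: (Q·2.200 + 1280·39.70) / (Q + 1280) = 5.9
→ Q = 1280·(39.70 − 5.9)/(5.9 − 2.200) = 11690 L/s.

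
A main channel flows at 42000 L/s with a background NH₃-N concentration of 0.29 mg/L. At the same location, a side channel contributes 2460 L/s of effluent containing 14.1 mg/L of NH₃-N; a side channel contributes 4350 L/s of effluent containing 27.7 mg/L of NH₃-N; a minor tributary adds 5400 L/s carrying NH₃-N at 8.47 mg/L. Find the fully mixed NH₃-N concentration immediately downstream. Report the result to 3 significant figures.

After mixing, C = (42000·0.2900 + 2460·14.10 + 4350·27.70 + 5400·8.470) / 54210 = 213100/54210 = 3.931 mg/L.

3.93 mg/L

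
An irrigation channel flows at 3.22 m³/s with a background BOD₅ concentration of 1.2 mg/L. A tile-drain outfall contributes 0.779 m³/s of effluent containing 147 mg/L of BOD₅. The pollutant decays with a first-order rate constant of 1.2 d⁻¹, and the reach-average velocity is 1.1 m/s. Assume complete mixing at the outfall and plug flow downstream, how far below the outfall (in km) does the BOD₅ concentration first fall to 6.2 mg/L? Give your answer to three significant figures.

124 km

After mixing, C = (3.220·1.200 + 0.7790·147.0) / 3.999 = 118.4/3.999 = 29.60 mg/L.
Set 29.60·exp(−k·t) = 6.2 → t = ln(29.60/6.2)/k = 112600 s = 31.27 h.
Distance = v·t = 1.1·112600 = 123800 m = 123.8 km.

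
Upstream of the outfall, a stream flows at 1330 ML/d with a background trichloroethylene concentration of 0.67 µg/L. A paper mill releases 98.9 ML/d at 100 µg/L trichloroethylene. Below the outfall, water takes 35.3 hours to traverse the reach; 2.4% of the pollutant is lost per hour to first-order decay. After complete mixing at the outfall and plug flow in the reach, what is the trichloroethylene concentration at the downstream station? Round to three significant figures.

3.20 µg/L

Flow-weighted average: C = (1330·0.6700 + 98.90·100.0) / 1429 = 10780/1429 = 7.545 µg/L.
2.4%/h lost → k = −ln(1 − 0.024) = 0.02429 h⁻¹.
Applying C = C₀e^(−kt): 7.545 × 0.4242 = 3.201 µg/L.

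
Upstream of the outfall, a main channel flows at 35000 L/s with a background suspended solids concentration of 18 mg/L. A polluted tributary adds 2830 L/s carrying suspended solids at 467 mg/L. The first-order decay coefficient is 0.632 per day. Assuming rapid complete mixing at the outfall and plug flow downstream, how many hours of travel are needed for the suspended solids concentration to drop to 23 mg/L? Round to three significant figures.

Conservation of mass: C = (35000·18.00 + 2830·467.0) / 37830 = 1952000/37830 = 51.59 mg/L.
51.59·exp(−k·t) = 23 → t = ln(51.59/23)/k = 110400 s = 30.68 h.

30.7 h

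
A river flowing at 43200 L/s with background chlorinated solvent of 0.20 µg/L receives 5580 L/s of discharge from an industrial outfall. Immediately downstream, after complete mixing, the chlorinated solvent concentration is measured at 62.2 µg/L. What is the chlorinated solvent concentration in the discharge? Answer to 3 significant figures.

Mass balance: 43200·0.2000 + 5580·Cₑ = 48780·62.20
→ Cₑ = (48780·62.20 − 43200·0.2000) / 5580 = 542.2 µg/L.

542 µg/L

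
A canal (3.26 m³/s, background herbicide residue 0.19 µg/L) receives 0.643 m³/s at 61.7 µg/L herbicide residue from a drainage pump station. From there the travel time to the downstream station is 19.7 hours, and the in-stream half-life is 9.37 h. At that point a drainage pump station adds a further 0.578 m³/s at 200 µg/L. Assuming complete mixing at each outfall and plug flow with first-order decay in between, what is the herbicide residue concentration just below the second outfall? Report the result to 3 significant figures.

27.9 µg/L

After mixing, C = (3.260·0.1900 + 0.6430·61.70) / 3.903 = 40.29/3.903 = 10.32 µg/L; combined flow 3.903 m³/s.
Half-life 9.37 h → k = ln 2 / 9.37 = 0.07398 h⁻¹ = 1.775 d⁻¹.
Applying C = C₀e^(−kt): 10.32 × 0.2329 = 2.404 µg/L.
Second outfall: C = (3.903·2.404 + 0.5780·200.0)/4.481 = 27.89 µg/L.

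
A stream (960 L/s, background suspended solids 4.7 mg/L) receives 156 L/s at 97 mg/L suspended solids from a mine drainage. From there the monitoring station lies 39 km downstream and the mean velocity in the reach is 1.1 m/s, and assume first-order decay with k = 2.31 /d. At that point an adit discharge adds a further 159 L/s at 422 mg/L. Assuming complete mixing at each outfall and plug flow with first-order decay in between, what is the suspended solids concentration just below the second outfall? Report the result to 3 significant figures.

Flow-weighted average: C = (960.0·4.700 + 156.0·97.00) / 1116 = 19640/1116 = 17.60 mg/L; combined flow 1116 L/s.
Travel time t = 39·1000 / 1.1 = 35450 s = 9.848 h.
Decay over the reach: 17.60·exp(−kt) = 17.60·0.3875 = 6.822 mg/L.
Second outfall: C = (1116·6.822 + 159.0·422.0)/1275 = 58.60 mg/L.

58.6 mg/L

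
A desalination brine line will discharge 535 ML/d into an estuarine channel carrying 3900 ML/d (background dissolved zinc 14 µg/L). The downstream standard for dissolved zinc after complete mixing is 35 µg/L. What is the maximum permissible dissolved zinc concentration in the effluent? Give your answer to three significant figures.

At the limit, (Qr·Cr + Qe·Cₑ)/(Qr + Qe) = 35:
Cₑ = (4435·35 − 3900·14.00) / 535.0 = 188.1 µg/L.

188 µg/L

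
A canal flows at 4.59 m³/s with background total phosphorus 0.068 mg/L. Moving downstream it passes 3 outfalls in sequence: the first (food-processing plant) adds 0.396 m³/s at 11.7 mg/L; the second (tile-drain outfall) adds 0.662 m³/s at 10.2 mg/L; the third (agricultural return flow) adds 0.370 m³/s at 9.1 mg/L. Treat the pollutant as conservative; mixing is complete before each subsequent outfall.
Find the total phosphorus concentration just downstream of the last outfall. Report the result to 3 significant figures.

2.50 mg/L

After outfall 1: Q = 4.590 + 0.3960 = 4.986 m³/s; C = (4.590·0.06800 + 0.3960·11.70)/4.986 = 0.9918 mg/L.
After outfall 2: Q = 4.986 + 0.6620 = 5.648 m³/s; C = (4.986·0.9918 + 0.6620·10.20)/5.648 = 2.071 mg/L.
After outfall 3: Q = 5.648 + 0.3700 = 6.018 m³/s; C = (5.648·2.071 + 0.3700·9.100)/6.018 = 2.503 mg/L.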